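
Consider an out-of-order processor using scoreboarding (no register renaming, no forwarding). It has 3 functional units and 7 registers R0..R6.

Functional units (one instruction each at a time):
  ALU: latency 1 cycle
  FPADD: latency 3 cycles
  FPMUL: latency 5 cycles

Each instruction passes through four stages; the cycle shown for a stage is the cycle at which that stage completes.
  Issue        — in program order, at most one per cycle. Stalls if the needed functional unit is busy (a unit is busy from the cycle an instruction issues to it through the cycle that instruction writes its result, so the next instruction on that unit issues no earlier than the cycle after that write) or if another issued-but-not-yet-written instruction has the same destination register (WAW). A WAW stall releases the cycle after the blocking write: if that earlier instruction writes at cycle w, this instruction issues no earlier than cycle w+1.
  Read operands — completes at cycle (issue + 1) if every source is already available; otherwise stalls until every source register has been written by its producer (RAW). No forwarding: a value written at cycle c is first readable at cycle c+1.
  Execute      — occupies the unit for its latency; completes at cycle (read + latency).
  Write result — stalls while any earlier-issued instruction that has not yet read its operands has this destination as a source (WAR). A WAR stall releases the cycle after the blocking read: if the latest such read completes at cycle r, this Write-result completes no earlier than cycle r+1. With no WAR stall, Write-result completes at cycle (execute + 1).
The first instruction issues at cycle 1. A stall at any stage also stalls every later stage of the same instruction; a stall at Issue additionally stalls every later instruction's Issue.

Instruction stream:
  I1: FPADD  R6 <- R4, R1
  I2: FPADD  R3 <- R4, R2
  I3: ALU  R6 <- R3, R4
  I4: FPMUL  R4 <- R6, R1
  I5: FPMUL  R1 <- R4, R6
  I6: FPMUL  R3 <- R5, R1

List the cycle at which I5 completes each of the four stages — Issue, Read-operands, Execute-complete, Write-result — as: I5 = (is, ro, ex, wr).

cycle 1: issue I1 (FPADD)
cycle 2: I1 read-ops
cycle 5: I1 finished on FPADD
cycle 6: I1→R6
cycle 7: issue I2 (FPADD)
cycle 8: I2 read-ops | issue I3 (ALU)
cycle 9: issue I4 (FPMUL)
cycle 11: I2 finished on FPADD
cycle 12: I2→R3
cycle 13: I3 read-ops
cycle 14: I3 finished on ALU
cycle 15: I3→R6
cycle 16: I4 read-ops
cycle 21: I4 finished on FPMUL
cycle 22: I4→R4
cycle 23: issue I5 (FPMUL)
cycle 24: I5 read-ops
cycle 29: I5 finished on FPMUL
cycle 30: I5→R1
cycle 31: issue I6 (FPMUL)
cycle 32: I6 read-ops
cycle 37: I6 finished on FPMUL
cycle 38: I6→R3

I5 = (23, 24, 29, 30)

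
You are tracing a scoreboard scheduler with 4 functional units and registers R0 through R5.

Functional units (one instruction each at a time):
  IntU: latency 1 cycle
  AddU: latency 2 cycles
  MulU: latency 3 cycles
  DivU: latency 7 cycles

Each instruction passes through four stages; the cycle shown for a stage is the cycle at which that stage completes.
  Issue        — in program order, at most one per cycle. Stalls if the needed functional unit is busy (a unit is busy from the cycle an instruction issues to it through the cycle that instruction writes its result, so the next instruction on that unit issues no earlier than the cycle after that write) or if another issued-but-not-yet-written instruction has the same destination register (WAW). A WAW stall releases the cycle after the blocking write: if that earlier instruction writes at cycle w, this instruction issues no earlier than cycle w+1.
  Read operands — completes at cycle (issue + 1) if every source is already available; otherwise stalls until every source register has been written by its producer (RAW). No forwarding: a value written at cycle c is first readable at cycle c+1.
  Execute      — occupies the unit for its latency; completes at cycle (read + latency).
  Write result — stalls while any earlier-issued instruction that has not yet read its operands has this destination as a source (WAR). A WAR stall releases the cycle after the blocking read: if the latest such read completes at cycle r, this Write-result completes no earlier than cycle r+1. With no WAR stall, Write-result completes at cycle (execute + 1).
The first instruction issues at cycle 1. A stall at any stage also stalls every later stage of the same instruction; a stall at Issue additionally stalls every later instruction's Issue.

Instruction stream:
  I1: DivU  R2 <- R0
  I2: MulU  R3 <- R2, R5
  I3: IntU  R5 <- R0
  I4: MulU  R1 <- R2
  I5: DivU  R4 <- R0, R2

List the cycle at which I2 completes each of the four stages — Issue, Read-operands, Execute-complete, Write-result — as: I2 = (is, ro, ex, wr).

I2 = (2, 11, 14, 15)

cycle 1: I1 dispatched to DivU
cycle 2: I1 operands ready | I2 dispatched to MulU
cycle 3: I3 dispatched to IntU
cycle 4: I3 operands ready
cycle 5: I3 complete
cycle 9: I1 complete
cycle 10: R2←I1
cycle 11: I2 operands ready
cycle 12: R5←I3
cycle 14: I2 complete
cycle 15: R3←I2
cycle 16: I4 dispatched to MulU
cycle 17: I4 operands ready | I5 dispatched to DivU
cycle 18: I5 operands ready
cycle 20: I4 complete
cycle 21: R1←I4
cycle 25: I5 complete
cycle 26: R4←I5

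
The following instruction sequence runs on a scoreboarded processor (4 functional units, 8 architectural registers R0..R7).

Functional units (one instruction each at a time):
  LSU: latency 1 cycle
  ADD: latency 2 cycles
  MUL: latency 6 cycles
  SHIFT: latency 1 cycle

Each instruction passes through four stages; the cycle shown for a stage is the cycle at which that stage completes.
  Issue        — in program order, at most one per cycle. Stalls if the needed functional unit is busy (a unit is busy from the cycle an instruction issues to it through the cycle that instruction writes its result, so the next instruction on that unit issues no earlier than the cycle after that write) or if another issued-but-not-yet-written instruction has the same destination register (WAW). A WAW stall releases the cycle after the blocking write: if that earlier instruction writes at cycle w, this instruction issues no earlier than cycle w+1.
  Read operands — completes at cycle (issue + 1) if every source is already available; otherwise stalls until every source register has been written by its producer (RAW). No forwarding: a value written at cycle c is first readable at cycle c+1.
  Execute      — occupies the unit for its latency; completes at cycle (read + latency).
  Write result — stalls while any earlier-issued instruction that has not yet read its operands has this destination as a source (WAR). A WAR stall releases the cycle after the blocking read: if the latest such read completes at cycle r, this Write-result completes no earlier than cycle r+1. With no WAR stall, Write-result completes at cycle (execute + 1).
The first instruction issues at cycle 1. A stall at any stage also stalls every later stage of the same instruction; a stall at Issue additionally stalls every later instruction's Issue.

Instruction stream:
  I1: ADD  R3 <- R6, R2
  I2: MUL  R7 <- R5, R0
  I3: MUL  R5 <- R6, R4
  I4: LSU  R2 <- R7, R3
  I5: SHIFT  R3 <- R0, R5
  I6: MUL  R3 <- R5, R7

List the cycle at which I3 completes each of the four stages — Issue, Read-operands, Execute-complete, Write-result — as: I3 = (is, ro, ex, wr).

  I1 | 1 | 2 | 4 | 5
  I2 | 2 | 3 | 9 | 10
  I3 | 11 | 12 | 18 | 19   struct: MUL busy until I2 writes@10
  I4 | 12 | 13 | 14 | 15
  I5 | 13 | 20 | 21 | 22   RAW R5: wait I3 write@19
  I6 | 23 | 24 | 30 | 31   WAW R3: wait I5 write@22

I3 = (11, 12, 18, 19)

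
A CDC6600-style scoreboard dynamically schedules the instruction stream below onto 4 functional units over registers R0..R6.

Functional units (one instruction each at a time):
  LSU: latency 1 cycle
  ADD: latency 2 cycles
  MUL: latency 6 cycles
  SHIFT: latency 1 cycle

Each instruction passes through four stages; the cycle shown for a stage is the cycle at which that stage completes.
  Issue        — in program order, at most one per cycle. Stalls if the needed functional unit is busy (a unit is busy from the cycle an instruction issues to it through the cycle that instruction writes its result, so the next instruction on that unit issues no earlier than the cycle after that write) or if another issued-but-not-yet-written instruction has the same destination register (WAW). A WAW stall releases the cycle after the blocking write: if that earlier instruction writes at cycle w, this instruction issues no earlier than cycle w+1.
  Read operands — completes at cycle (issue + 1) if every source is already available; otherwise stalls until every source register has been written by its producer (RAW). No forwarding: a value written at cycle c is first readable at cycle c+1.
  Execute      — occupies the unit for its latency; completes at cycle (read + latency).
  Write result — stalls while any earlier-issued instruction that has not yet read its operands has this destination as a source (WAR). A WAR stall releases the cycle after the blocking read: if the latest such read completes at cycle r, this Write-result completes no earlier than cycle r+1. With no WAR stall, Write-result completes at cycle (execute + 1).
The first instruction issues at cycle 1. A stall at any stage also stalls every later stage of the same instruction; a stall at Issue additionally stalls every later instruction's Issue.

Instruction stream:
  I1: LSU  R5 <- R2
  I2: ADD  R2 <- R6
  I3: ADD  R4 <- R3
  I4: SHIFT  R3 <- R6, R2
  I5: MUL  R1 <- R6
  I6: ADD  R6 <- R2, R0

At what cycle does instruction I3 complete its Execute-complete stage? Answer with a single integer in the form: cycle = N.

  I1 | 1 | 2 | 3 | 4
  I2 | 2 | 3 | 5 | 6
  I3 | 7 | 8 | 10 | 11   struct: ADD busy until I2 writes@6
  I4 | 8 | 9 | 10 | 11
  I5 | 9 | 10 | 16 | 17
  I6 | 12 | 13 | 15 | 16   struct: ADD busy until I3 writes@11

cycle = 10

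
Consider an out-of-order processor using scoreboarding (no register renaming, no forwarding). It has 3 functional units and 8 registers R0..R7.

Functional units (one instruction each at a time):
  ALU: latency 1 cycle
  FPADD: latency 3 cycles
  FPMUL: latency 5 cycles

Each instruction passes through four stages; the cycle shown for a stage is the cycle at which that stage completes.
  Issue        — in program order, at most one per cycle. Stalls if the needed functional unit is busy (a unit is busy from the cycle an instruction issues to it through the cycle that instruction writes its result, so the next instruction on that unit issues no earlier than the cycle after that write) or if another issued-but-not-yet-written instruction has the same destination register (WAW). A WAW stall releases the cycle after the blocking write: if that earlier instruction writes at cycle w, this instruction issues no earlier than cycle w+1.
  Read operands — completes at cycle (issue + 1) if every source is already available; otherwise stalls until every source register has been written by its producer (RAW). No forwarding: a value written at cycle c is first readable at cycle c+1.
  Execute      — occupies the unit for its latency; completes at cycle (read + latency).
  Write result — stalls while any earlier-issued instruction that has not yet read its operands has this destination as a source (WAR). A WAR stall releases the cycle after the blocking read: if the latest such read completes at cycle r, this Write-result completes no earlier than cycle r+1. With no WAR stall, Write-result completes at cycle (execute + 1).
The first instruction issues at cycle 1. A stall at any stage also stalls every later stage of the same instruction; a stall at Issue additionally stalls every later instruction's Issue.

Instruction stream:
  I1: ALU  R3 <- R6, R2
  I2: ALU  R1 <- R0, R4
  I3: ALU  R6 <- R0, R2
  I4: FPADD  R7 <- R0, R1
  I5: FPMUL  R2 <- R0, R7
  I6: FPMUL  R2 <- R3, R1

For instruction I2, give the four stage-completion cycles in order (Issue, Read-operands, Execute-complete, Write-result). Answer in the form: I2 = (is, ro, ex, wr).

I2 = (5, 6, 7, 8)

[I1] 1/2/3/4
[I2] 5/6/7/8  (struct: ALU busy until I1 writes@4)
[I3] 9/10/11/12  (struct: ALU busy until I2 writes@8)
[I4] 10/11/14/15
[I5] 11/16/21/22  (RAW R7: wait I4 write@15)
[I6] 23/24/29/30  (struct: FPMUL busy until I5 writes@22)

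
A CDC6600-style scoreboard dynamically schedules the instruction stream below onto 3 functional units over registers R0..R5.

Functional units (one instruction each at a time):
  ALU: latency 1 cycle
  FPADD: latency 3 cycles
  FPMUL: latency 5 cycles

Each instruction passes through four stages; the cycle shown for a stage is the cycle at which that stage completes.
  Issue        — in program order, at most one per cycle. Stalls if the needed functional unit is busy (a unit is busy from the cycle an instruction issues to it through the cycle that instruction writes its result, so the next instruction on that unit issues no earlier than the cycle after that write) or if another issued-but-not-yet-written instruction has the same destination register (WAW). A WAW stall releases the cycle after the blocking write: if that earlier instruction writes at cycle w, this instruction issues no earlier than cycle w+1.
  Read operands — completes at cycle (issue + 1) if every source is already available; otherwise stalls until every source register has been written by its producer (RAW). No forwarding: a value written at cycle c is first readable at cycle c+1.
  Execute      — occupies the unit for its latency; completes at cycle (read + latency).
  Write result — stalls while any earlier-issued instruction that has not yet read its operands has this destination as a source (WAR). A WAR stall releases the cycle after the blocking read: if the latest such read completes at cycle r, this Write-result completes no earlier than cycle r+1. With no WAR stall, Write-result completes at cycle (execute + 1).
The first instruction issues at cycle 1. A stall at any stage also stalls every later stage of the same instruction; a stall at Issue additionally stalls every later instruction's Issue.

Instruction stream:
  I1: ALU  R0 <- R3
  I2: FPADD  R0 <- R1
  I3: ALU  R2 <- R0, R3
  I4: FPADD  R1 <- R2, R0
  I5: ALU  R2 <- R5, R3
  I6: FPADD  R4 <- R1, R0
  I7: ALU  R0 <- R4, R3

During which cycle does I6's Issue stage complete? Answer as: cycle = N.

  I1 | 1 | 2 | 3 | 4
  I2 | 5 | 6 | 9 | 10   WAW R0: wait I1 write@4
  I3 | 6 | 11 | 12 | 13   RAW R0: wait I2 write@10
  I4 | 11 | 14 | 17 | 18   struct: FPADD busy until I2 writes@10 · RAW R2: wait I3 write@13
  I5 | 14 | 15 | 16 | 17   struct: ALU busy until I3 writes@13
  I6 | 19 | 20 | 23 | 24   struct: FPADD busy until I4 writes@18
  I7 | 20 | 25 | 26 | 27   RAW R4: wait I6 write@24

cycle = 19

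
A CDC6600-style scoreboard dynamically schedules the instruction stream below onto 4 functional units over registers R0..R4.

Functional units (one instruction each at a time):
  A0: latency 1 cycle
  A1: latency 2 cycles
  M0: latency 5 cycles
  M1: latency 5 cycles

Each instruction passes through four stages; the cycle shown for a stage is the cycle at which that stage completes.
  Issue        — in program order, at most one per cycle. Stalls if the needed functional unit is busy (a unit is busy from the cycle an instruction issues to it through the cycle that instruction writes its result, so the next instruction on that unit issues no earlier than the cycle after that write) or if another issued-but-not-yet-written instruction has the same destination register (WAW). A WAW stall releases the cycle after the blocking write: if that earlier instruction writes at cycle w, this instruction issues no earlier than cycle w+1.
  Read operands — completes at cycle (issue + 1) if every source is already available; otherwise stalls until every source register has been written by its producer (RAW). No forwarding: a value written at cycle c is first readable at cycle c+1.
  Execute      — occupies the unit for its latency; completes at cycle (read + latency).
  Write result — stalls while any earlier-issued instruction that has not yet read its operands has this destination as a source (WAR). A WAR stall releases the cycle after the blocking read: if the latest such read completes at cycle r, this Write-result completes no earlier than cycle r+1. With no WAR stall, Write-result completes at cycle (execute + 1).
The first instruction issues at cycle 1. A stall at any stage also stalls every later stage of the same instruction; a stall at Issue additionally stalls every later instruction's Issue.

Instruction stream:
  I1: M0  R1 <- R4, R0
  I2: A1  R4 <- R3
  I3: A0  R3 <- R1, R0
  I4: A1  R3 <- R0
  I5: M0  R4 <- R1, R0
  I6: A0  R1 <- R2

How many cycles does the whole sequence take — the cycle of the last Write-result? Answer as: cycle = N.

cycle = 20

t=1  I1 issues→M0
t=2  I1 reads, I2 issues→A1
t=3  I2 reads, I3 issues→A0
t=5  I2 exec-done
t=6  I2 writes R4
t=7  I1 exec-done
t=8  I1 writes R1
t=9  I3 reads
t=10  I3 exec-done
t=11  I3 writes R3
t=12  I4 issues→A1
t=13  I4 reads, I5 issues→M0
t=14  I5 reads, I6 issues→A0
t=15  I4 exec-done, I6 reads
t=16  I4 writes R3, I6 exec-done
t=17  I6 writes R1
t=19  I5 exec-done
t=20  I5 writes R4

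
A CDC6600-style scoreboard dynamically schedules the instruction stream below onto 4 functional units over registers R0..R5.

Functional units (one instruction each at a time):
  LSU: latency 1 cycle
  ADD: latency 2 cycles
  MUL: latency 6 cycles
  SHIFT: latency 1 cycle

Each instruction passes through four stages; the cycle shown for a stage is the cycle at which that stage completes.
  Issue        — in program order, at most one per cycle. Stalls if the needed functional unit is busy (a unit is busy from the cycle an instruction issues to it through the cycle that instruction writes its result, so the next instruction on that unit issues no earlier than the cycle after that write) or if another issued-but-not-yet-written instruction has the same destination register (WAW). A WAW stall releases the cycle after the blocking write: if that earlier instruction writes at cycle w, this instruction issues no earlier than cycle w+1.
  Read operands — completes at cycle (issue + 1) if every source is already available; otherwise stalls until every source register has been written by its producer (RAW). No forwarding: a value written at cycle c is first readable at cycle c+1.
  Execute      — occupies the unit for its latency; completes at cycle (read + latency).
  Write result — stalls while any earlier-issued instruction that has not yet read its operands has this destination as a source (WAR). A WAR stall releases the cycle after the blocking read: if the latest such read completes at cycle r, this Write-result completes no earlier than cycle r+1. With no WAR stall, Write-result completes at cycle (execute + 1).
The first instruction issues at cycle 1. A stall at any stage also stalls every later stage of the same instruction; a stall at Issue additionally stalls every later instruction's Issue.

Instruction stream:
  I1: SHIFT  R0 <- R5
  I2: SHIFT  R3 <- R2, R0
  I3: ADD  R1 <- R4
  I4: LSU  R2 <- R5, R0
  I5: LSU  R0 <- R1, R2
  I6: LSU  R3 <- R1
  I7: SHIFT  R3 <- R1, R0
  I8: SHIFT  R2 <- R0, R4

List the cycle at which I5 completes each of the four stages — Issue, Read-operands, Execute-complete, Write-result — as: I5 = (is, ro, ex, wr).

t=1  issue I1 (SHIFT)
t=2  I1 read-ops
t=3  I1 finished on SHIFT
t=4  I1→R0
t=5  issue I2 (SHIFT)
t=6  I2 read-ops · issue I3 (ADD)
t=7  I2 finished on SHIFT · I3 read-ops · issue I4 (LSU)
t=8  I2→R3 · I4 read-ops
t=9  I3 finished on ADD · I4 finished on LSU
t=10  I3→R1 · I4→R2
t=11  issue I5 (LSU)
t=12  I5 read-ops
t=13  I5 finished on LSU
t=14  I5→R0
t=15  issue I6 (LSU)
t=16  I6 read-ops
t=17  I6 finished on LSU
t=18  I6→R3
t=19  issue I7 (SHIFT)
t=20  I7 read-ops
t=21  I7 finished on SHIFT
t=22  I7→R3
t=23  issue I8 (SHIFT)
t=24  I8 read-ops
t=25  I8 finished on SHIFT
t=26  I8→R2

I5 = (11, 12, 13, 14)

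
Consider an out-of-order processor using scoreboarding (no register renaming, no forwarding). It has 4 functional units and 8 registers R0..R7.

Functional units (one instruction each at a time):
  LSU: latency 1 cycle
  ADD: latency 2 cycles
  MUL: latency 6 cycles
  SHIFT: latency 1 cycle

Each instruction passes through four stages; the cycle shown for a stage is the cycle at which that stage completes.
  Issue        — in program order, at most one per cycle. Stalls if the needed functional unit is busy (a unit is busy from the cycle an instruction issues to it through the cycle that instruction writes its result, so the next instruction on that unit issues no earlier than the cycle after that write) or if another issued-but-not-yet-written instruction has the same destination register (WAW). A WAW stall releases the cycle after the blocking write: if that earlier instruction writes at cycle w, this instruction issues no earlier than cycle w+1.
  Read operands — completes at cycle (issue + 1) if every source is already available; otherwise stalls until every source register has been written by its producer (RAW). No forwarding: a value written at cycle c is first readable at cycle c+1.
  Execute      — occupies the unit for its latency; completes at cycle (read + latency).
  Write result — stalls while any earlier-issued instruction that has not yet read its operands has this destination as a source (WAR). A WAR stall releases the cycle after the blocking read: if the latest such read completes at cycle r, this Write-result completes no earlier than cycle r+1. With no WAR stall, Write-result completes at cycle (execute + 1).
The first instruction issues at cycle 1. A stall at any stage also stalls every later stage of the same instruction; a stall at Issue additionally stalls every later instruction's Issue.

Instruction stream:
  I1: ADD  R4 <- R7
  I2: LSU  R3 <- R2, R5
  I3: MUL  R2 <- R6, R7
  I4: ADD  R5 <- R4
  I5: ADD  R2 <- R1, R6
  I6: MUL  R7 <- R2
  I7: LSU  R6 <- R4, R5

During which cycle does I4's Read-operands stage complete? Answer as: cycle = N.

I1: IS=1 RO=2 EX=4 WR=5
I2: IS=2 RO=3 EX=4 WR=5
I3: IS=3 RO=4 EX=10 WR=11
I4: IS=6 RO=7 EX=9 WR=10  [struct: ADD busy until I1 writes@5]
I5: IS=12 RO=13 EX=15 WR=16  [WAW R2: wait I3 write@11]
I6: IS=13 RO=17 EX=23 WR=24  [RAW R2: wait I5 write@16]
I7: IS=14 RO=15 EX=16 WR=17

cycle = 7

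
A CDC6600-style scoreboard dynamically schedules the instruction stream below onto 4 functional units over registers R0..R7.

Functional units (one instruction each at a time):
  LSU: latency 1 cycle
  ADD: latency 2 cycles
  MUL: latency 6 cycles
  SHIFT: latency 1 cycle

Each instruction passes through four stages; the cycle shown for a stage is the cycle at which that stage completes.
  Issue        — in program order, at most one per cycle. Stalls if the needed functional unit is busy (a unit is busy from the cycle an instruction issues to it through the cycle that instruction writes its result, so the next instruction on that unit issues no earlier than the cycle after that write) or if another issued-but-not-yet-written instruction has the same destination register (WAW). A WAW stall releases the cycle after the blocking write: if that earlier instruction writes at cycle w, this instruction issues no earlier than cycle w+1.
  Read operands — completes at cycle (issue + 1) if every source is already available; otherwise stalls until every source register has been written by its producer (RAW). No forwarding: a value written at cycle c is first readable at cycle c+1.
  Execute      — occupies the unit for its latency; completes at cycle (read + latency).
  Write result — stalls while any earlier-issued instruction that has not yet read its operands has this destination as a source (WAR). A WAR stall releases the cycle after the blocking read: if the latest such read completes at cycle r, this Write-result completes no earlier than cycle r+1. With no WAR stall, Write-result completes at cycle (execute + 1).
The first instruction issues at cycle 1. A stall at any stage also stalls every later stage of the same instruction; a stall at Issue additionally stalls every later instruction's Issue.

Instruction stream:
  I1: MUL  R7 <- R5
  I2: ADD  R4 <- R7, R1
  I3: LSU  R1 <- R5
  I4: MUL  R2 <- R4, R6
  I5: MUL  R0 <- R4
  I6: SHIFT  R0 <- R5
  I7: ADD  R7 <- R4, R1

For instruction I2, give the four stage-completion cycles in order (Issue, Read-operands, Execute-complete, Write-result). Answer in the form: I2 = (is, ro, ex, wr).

I1 -> (1, 2, 8, 9)
I2 -> (2, 10, 12, 13)  // RAW R7: wait I1 write@9
I3 -> (3, 4, 5, 11)  // WAR R1: wait I2 read@10
I4 -> (10, 14, 20, 21)  // struct: MUL busy until I1 writes@9, RAW R4: wait I2 write@13
I5 -> (22, 23, 29, 30)  // struct: MUL busy until I4 writes@21
I6 -> (31, 32, 33, 34)  // WAW R0: wait I5 write@30
I7 -> (32, 33, 35, 36)

I2 = (2, 10, 12, 13)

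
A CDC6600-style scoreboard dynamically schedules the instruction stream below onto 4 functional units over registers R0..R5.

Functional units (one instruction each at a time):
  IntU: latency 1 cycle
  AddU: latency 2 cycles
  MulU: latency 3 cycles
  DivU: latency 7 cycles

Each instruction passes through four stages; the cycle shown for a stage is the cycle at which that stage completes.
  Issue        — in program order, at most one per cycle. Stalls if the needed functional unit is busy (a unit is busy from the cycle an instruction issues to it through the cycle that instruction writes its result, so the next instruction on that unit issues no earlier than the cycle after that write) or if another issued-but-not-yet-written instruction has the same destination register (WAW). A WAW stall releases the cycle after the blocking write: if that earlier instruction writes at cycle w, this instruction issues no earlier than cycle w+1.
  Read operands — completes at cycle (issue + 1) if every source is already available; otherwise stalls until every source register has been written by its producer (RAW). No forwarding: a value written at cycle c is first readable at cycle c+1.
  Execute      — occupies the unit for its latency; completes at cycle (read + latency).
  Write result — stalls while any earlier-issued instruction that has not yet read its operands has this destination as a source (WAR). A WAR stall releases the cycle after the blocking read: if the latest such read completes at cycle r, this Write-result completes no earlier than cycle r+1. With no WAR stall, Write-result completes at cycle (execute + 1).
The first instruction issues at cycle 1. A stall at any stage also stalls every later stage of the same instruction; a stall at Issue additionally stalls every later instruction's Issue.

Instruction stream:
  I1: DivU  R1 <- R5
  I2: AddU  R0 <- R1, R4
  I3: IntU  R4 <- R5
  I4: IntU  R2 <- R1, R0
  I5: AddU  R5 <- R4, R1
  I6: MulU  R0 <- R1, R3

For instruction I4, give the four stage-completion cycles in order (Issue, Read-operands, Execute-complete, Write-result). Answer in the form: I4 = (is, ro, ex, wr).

  I1 | 1 | 2 | 9 | 10
  I2 | 2 | 11 | 13 | 14   RAW R1: wait I1 write@10
  I3 | 3 | 4 | 5 | 12   WAR R4: wait I2 read@11
  I4 | 13 | 15 | 16 | 17   struct: IntU busy until I3 writes@12 · RAW R0: wait I2 write@14
  I5 | 15 | 16 | 18 | 19   struct: AddU busy until I2 writes@14
  I6 | 16 | 17 | 20 | 21

I4 = (13, 15, 16, 17)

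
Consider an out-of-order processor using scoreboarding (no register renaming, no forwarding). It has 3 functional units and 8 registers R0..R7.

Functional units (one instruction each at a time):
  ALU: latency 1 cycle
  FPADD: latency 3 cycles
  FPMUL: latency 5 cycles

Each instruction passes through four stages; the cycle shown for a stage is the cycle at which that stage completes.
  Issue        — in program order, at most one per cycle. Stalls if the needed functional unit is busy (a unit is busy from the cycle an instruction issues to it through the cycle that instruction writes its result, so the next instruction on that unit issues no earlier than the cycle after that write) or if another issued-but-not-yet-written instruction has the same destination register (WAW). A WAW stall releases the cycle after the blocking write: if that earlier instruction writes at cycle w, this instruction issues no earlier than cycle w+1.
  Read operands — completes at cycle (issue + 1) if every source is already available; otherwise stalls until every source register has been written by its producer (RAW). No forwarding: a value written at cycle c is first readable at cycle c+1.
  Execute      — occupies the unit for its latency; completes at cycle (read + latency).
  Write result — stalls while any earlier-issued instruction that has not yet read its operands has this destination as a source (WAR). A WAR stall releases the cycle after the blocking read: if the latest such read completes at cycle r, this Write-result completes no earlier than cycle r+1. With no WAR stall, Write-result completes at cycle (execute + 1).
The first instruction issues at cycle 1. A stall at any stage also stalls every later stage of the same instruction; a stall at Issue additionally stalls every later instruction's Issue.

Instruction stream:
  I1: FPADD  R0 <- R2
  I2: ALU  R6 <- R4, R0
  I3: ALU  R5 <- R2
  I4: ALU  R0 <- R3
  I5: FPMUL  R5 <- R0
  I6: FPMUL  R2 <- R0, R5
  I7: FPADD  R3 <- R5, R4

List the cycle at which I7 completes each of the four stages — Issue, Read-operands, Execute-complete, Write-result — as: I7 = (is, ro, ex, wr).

I7 = (26, 27, 30, 31)

[I1] 1/2/5/6
[I2] 2/7/8/9  (RAW R0: wait I1 write@6)
[I3] 10/11/12/13  (struct: ALU busy until I2 writes@9)
[I4] 14/15/16/17  (struct: ALU busy until I3 writes@13)
[I5] 15/18/23/24  (RAW R0: wait I4 write@17)
[I6] 25/26/31/32  (struct: FPMUL busy until I5 writes@24)
[I7] 26/27/30/31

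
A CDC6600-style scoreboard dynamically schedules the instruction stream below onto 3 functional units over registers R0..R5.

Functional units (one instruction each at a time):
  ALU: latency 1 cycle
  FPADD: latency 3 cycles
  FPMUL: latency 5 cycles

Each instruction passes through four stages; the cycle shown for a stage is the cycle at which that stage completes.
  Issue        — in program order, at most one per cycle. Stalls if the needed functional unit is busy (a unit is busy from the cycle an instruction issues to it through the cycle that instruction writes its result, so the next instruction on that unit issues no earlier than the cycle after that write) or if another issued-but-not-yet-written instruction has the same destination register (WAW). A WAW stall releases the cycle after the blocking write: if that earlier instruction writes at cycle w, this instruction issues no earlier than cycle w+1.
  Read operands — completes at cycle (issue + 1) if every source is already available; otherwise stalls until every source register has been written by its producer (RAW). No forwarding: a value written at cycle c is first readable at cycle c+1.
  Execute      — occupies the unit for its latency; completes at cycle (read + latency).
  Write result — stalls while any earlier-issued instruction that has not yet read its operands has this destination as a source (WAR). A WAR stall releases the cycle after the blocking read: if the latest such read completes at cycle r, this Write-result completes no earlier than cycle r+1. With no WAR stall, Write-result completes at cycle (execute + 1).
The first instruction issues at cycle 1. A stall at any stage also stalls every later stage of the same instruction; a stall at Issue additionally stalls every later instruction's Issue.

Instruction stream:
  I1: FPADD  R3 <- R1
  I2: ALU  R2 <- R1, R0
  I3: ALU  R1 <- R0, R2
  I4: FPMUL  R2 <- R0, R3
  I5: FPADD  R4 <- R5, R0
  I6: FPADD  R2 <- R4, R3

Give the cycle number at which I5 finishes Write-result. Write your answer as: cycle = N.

  I1 | 1 | 2 | 5 | 6
  I2 | 2 | 3 | 4 | 5
  I3 | 6 | 7 | 8 | 9   struct: ALU busy until I2 writes@5
  I4 | 7 | 8 | 13 | 14
  I5 | 8 | 9 | 12 | 13
  I6 | 15 | 16 | 19 | 20   WAW R2: wait I4 write@14

cycle = 13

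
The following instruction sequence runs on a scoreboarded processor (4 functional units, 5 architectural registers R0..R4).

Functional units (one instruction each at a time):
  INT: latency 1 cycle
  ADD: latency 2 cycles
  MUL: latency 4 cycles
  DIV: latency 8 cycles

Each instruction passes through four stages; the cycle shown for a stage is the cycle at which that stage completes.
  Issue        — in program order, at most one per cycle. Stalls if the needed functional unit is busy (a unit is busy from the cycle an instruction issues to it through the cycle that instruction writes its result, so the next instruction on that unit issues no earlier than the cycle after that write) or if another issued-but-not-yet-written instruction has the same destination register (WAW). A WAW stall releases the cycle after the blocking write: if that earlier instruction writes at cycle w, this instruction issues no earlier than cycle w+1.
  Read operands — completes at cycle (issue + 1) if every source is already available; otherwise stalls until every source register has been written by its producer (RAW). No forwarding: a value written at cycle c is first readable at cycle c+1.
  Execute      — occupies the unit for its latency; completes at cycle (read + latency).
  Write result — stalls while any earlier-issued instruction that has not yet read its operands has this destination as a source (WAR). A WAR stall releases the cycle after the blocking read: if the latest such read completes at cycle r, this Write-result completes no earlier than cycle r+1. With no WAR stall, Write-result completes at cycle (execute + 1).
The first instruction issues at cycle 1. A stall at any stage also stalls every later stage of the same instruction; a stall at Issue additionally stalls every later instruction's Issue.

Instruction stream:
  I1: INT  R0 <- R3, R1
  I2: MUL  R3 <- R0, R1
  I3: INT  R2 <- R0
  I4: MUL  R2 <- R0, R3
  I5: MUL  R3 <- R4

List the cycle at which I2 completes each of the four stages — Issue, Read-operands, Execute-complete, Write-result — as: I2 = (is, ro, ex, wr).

cycle 1: issue I1 (INT)
cycle 2: I1 read-ops · issue I2 (MUL)
cycle 3: I1 finished on INT
cycle 4: I1→R0
cycle 5: I2 read-ops · issue I3 (INT)
cycle 6: I3 read-ops
cycle 7: I3 finished on INT
cycle 8: I3→R2
cycle 9: I2 finished on MUL
cycle 10: I2→R3
cycle 11: issue I4 (MUL)
cycle 12: I4 read-ops
cycle 16: I4 finished on MUL
cycle 17: I4→R2
cycle 18: issue I5 (MUL)
cycle 19: I5 read-ops
cycle 23: I5 finished on MUL
cycle 24: I5→R3

I2 = (2, 5, 9, 10)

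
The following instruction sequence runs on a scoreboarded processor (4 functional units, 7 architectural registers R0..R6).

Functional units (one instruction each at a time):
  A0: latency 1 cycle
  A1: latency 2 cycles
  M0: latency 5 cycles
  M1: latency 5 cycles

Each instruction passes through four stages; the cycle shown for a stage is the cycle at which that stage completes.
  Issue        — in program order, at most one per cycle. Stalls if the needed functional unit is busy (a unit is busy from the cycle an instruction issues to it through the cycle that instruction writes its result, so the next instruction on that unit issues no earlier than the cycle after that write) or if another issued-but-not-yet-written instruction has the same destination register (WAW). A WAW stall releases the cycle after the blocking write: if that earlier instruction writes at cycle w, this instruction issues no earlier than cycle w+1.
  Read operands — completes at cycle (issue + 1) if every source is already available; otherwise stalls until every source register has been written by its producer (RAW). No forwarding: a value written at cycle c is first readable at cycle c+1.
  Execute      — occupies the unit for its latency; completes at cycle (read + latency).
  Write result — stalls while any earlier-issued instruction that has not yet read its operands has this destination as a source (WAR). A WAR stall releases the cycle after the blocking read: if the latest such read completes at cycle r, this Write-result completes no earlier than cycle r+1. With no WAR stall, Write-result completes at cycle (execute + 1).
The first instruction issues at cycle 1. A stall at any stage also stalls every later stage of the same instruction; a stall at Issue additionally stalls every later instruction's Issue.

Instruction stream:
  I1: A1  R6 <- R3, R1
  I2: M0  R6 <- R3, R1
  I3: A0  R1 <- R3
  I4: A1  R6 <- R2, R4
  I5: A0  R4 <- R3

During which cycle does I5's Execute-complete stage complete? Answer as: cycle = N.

cycle = 17

  I1 | 1 | 2 | 4 | 5
  I2 | 6 | 7 | 12 | 13   WAW R6: wait I1 write@5
  I3 | 7 | 8 | 9 | 10
  I4 | 14 | 15 | 17 | 18   WAW R6: wait I2 write@13
  I5 | 15 | 16 | 17 | 18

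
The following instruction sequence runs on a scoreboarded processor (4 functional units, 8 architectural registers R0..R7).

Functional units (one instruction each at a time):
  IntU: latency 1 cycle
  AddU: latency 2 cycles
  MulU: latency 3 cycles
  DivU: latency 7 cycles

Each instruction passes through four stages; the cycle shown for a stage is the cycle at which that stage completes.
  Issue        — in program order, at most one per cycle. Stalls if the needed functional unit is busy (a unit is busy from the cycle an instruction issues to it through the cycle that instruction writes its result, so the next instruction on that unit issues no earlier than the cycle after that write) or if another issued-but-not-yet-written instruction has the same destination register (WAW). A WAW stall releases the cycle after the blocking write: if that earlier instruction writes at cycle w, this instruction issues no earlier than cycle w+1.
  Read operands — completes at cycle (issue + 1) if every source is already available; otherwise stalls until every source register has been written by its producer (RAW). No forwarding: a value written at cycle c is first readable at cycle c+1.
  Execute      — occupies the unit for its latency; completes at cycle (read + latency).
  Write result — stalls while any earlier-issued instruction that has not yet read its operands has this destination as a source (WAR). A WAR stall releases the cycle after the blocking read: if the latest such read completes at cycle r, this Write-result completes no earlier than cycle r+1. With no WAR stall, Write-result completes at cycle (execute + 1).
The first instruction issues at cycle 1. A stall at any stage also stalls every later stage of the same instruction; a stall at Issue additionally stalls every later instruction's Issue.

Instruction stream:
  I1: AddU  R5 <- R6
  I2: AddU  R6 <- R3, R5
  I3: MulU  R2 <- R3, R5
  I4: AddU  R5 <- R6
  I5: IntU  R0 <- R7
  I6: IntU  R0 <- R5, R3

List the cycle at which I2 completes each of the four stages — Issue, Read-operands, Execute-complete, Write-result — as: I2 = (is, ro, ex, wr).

I2 = (6, 7, 9, 10)

I1: IS=1 RO=2 EX=4 WR=5
I2: IS=6 RO=7 EX=9 WR=10  [struct: AddU busy until I1 writes@5]
I3: IS=7 RO=8 EX=11 WR=12
I4: IS=11 RO=12 EX=14 WR=15  [struct: AddU busy until I2 writes@10]
I5: IS=12 RO=13 EX=14 WR=15
I6: IS=16 RO=17 EX=18 WR=19  [struct: IntU busy until I5 writes@15]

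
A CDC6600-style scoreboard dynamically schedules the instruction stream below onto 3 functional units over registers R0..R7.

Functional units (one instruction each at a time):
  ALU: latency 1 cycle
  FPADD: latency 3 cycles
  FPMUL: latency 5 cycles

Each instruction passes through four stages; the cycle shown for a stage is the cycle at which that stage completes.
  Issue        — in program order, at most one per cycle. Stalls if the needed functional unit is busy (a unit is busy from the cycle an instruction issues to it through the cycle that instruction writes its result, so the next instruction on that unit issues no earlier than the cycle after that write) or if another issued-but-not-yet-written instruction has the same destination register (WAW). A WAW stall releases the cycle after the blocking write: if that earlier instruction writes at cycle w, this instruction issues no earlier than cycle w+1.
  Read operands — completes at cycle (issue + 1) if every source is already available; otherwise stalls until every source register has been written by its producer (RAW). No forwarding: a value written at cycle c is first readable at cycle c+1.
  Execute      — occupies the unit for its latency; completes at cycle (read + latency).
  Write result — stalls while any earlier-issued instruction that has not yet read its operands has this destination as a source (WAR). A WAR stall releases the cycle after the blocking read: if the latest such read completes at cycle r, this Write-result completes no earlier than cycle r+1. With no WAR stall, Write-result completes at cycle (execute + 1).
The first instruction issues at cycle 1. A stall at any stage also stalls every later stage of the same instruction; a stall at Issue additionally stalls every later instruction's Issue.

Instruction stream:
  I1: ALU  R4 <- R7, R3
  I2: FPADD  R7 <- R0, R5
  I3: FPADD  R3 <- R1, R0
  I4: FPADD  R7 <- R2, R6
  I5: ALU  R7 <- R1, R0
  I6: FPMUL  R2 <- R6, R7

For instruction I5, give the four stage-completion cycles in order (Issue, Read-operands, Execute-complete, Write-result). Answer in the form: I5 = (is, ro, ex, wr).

I5 = (20, 21, 22, 23)

  I1 | 1 | 2 | 3 | 4
  I2 | 2 | 3 | 6 | 7
  I3 | 8 | 9 | 12 | 13   struct: FPADD busy until I2 writes@7
  I4 | 14 | 15 | 18 | 19   struct: FPADD busy until I3 writes@13
  I5 | 20 | 21 | 22 | 23   WAW R7: wait I4 write@19
  I6 | 21 | 24 | 29 | 30   RAW R7: wait I5 write@23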